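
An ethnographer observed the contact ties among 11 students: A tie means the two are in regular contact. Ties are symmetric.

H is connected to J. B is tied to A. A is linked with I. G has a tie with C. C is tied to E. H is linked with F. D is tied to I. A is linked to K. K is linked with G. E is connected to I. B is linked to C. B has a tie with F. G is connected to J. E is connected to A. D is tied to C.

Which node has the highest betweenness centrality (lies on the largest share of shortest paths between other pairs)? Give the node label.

Unnormalized betweenness of each node: A:19/2, B:32/3, C:13, D:7/6, E:5/3, F:31/6, G:31/3, H:2, I:2, J:23/6, K:8/3.
C has the largest value, 13, making it the main broker — the node through which the most shortest paths run.

C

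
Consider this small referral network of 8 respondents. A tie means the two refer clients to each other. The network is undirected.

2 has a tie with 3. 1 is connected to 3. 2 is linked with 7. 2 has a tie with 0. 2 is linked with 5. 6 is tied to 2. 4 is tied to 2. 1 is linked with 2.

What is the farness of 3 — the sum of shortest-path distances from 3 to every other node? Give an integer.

Distances from 3: 0:2, 1:1, 2:1, 4:2, 5:2, 6:2, 7:2.
Sum = 2 + 1 + 1 + 2 + 2 + 2 + 2 = 12.

12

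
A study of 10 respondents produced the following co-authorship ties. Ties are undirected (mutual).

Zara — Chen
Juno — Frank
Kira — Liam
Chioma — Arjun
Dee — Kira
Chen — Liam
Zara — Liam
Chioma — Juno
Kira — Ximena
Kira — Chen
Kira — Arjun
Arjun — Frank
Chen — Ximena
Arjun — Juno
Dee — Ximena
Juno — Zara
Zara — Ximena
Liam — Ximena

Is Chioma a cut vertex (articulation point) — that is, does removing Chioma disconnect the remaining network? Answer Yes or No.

No

Even without Chioma, every remaining node can still reach every other (the residual graph is connected), so Chioma is not a cut vertex.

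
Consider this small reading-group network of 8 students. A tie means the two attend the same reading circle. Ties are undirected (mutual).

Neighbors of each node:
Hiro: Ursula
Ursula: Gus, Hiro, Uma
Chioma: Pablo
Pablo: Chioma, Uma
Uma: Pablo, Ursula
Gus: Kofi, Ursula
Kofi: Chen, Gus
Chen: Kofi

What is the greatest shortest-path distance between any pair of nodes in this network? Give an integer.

Eccentricity of each node (its greatest distance to any other): Chen:6, Chioma:6, Gus:4, Hiro:4, Kofi:5, Pablo:5, Uma:4, Ursula:3.
The maximum eccentricity is 6, realized for instance by the pair Chioma–Chen via Chioma – Pablo – Uma – Ursula – Gus – Kofi – Chen. So the diameter is 6.

6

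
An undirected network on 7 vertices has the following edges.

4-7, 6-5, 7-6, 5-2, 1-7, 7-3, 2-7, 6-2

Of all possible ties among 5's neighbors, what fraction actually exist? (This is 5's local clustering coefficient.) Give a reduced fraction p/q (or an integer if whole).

5's neighbors: 2 and 6 (k = 2).
Possible neighbor pairs: C(2,2) = 1. Edges among them: 2–6 → e = 1.
Clustering(5) = 1/1.

1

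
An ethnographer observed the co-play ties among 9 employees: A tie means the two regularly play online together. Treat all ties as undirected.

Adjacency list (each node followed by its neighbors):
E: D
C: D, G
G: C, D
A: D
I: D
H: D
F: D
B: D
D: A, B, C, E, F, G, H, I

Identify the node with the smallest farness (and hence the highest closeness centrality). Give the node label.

Farness (sum of distances to all others) for each node — A:15, B:15, C:14, D:8, E:15, F:15, G:14, H:15, I:15.
The smallest farness is 8, for D, so D has the highest closeness.

D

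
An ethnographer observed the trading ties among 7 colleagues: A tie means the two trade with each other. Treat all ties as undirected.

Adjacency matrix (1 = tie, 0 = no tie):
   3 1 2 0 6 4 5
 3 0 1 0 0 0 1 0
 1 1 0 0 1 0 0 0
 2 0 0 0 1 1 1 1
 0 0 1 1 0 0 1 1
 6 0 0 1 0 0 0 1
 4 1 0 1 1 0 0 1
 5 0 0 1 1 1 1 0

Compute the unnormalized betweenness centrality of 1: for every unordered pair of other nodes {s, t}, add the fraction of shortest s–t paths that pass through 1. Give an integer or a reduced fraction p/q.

Pairs whose geodesics pass through 1 — 3–0: 1/2.
All other pairs contribute 0.
Summing the contributions gives betweenness(1) = 1/2.

1/2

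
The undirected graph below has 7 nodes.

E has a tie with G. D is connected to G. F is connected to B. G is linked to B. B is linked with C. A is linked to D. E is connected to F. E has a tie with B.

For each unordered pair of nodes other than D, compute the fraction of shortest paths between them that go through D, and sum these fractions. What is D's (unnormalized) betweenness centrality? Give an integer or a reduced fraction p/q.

5

Pairs whose geodesics pass through D — G–A: 1; E–A: 1; B–A: 1; F–A: 2/2; C–A: 1.
All other pairs contribute 0.
Summing the contributions gives betweenness(D) = 5.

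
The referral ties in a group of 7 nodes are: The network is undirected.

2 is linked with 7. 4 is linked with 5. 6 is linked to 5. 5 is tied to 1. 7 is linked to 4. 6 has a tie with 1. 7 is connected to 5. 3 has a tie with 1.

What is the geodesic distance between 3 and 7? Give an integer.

One shortest route is 3 – 1 – 5 – 7, which uses 3 edges, and at distance 2 from 3 we only reach {5, 6}, which does not include 7. So d(3,7) = 3.

3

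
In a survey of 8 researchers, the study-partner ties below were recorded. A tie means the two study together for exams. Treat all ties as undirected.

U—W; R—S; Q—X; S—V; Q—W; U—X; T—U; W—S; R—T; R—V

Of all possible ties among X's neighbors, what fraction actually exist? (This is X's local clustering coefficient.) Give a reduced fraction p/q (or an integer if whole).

0

X's neighbors: Q and U (k = 2).
Possible neighbor pairs: C(2,2) = 1. Edges among them: none → e = 0.
Clustering(X) = 0/1.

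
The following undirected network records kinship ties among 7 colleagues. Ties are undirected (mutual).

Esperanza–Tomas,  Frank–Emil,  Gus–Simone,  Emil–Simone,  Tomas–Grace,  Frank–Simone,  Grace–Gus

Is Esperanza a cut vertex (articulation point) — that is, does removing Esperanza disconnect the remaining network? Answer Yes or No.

No

Even without Esperanza, every remaining node can still reach every other (the residual graph is connected), so Esperanza is not a cut vertex.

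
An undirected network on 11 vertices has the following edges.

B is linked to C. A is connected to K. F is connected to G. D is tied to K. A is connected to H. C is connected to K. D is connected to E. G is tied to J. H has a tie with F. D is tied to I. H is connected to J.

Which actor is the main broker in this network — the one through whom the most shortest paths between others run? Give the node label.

K

Unnormalized betweenness of each node: A:24, B:0, C:9, D:17, E:0, F:4, G:1/2, H:43/2, I:0, J:4, K:31.
K has the largest value, 31, making it the main broker — the node through which the most shortest paths run.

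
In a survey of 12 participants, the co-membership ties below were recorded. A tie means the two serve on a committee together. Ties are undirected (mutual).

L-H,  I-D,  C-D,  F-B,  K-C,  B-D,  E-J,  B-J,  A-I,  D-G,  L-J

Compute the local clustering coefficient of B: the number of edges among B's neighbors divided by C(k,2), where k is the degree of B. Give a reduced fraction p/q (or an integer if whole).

0

B's neighbors: D, F, and J (k = 3).
Possible neighbor pairs: C(3,2) = 3. Edges among them: none → e = 0.
Clustering(B) = 0/3 = 0.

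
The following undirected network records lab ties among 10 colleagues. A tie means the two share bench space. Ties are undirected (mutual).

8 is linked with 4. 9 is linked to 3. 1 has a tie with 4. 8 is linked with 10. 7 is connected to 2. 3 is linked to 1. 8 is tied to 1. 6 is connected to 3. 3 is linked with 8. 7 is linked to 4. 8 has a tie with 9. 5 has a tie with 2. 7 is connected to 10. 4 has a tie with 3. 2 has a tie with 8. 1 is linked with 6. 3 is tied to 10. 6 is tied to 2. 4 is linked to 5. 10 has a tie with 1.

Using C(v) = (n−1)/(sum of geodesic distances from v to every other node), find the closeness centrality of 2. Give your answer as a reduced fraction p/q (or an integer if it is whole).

9/14

Distances from 2: 1:2, 3:2, 4:2, 5:1, 6:1, 7:1, 8:1, 9:2, 10:2. Sum = 14.
n = 10, so closeness = 9/14.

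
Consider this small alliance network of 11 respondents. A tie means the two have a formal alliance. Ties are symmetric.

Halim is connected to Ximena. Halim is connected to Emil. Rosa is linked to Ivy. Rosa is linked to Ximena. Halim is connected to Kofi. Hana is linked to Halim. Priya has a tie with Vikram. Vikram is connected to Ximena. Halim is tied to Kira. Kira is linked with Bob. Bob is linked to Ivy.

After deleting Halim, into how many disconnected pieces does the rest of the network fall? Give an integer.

Without Halim, the remaining ties split the others into: {Bob, Ivy, Kira, Priya, Rosa, Vikram, Ximena}; {Kofi}; {Hana}; {Emil}.
That's 4 separate components.

4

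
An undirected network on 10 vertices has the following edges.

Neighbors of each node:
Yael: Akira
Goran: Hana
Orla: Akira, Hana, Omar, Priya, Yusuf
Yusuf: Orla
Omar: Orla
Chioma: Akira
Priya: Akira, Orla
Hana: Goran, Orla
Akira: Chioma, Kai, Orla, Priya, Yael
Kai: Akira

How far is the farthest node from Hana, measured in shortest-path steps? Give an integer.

Distances from Hana: Akira:2, Chioma:3, Goran:1, Kai:3, Omar:2, Orla:1, Priya:2, Yael:3, Yusuf:2.
The largest is 3 (to Kai, Chioma, and Yael), so the eccentricity of Hana is 3.

3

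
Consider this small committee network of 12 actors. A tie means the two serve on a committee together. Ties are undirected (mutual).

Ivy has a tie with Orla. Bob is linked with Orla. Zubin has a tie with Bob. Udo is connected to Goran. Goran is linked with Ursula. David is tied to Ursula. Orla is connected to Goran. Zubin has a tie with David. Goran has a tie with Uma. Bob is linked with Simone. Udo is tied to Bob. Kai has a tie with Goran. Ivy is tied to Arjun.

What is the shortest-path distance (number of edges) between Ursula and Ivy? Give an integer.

3

One shortest route is Ursula – Goran – Orla – Ivy, which uses 3 edges, and at distance 2 from Ursula we only reach {Kai, Orla, Udo, Uma, Zubin}, which does not include Ivy. So d(Ursula,Ivy) = 3.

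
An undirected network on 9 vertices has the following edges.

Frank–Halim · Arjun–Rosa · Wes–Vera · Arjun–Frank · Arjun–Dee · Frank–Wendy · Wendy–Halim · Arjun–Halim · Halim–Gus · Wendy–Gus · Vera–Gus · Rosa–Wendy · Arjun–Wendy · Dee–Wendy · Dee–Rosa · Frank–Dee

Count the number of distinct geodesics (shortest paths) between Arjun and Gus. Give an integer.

The shortest distance is 2. The length-2 paths are: Arjun–Halim–Gus; Arjun–Wendy–Gus.
That gives 2 distinct shortest paths.

2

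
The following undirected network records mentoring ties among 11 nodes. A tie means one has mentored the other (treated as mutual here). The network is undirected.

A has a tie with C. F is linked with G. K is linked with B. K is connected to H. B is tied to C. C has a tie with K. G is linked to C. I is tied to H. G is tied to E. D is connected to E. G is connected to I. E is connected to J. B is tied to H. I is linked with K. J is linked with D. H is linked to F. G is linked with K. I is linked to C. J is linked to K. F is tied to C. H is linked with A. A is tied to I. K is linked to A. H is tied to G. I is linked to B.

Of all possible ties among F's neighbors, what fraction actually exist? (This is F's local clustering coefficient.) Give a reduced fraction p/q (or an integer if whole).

2/3

F's neighbors: C, G, and H (k = 3).
Possible neighbor pairs: C(3,2) = 3. Edges among them: C–G, G–H → e = 2.
Clustering(F) = 2/3.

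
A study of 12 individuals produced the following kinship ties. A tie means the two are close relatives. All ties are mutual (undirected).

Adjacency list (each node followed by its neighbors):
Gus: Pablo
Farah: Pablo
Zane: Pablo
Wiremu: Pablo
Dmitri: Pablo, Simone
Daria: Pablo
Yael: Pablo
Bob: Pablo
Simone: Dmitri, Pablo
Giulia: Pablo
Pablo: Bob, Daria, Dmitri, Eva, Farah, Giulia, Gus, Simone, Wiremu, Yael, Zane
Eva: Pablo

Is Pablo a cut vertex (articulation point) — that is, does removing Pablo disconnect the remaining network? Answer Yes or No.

Removing Pablo leaves {Eva} with no path to {Farah}, so the network splits into 10 components. Pablo is a cut vertex.

Yes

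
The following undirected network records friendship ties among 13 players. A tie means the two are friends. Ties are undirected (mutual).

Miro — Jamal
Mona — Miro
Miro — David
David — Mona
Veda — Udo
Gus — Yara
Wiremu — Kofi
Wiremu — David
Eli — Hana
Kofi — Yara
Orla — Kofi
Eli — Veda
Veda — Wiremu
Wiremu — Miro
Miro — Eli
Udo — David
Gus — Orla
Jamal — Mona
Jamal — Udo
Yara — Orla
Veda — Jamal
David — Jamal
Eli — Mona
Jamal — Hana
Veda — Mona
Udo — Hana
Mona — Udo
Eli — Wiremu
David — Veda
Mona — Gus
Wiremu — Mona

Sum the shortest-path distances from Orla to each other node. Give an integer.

Distances from Orla: David:3, Eli:3, Gus:1, Hana:4, Jamal:3, Kofi:1, Miro:3, Mona:2, Udo:3, Veda:3, Wiremu:2, Yara:1.
Sum = 3 + 3 + 1 + 4 + 3 + 1 + 3 + 2 + 3 + 3 + 2 + 1 = 29.

29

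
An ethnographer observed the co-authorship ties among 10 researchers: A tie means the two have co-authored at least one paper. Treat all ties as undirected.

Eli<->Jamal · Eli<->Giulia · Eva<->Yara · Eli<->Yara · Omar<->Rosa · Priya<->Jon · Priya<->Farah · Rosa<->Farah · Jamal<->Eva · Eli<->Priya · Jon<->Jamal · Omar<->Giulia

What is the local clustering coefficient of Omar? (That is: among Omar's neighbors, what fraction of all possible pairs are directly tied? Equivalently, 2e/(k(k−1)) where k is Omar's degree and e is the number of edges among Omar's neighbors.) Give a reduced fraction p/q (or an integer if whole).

Omar's neighbors: Giulia and Rosa (k = 2).
Possible neighbor pairs: C(2,2) = 1. Edges among them: none → e = 0.
Clustering(Omar) = 0/1.

0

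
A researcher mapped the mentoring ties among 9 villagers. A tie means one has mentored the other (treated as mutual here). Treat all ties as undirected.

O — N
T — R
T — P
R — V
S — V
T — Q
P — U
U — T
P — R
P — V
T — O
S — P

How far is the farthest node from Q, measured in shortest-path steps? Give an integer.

3

Distances from Q: N:3, O:2, P:2, R:2, S:3, T:1, U:2, V:3.
The largest is 3 (to V, S, and N), so the eccentricity of Q is 3.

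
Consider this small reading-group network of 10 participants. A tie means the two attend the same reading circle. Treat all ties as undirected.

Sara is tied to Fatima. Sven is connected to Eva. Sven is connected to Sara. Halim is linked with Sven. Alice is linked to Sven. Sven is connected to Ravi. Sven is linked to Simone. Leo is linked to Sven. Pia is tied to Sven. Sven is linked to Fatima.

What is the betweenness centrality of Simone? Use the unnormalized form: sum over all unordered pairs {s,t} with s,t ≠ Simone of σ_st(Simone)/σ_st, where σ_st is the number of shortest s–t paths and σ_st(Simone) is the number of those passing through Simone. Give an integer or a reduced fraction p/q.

No shortest path between any pair of other nodes passes through Simone.
Summing the contributions gives betweenness(Simone) = 0.

0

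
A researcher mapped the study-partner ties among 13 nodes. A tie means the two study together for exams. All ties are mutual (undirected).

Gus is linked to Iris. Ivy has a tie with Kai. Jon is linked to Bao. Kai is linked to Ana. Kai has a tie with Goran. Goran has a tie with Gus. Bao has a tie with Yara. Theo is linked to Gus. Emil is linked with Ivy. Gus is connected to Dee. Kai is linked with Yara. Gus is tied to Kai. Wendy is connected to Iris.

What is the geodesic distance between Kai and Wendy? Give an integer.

3

One shortest route is Kai – Gus – Iris – Wendy, which uses 3 edges, and at distance 2 from Kai we only reach {Bao, Dee, Emil, Iris, Theo}, which does not include Wendy. So d(Kai,Wendy) = 3.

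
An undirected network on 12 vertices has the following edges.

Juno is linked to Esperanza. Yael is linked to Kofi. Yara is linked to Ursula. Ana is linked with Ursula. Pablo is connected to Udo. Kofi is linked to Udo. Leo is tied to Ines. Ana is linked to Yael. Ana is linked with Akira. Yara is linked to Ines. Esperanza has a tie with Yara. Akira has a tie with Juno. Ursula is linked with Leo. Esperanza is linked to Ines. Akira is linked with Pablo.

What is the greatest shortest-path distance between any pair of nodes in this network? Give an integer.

Eccentricity of each node (its greatest distance to any other): Akira:3, Ana:3, Esperanza:5, Ines:5, Juno:4, Kofi:5, Leo:5, Pablo:4, Udo:5, Ursula:4, Yael:4, Yara:5.
The maximum eccentricity is 5, realized for instance by the pair Ines–Udo via Ines – Esperanza – Juno – Akira – Pablo – Udo. So the diameter is 5.

5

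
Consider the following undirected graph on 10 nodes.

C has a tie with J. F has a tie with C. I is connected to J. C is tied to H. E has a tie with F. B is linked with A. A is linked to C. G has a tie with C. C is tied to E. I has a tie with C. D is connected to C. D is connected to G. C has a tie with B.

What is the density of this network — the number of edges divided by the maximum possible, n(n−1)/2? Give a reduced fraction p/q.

13/45

There are 13 edges and 10 nodes, so the maximum possible is C(10,2) = 45.
Density = 13/45.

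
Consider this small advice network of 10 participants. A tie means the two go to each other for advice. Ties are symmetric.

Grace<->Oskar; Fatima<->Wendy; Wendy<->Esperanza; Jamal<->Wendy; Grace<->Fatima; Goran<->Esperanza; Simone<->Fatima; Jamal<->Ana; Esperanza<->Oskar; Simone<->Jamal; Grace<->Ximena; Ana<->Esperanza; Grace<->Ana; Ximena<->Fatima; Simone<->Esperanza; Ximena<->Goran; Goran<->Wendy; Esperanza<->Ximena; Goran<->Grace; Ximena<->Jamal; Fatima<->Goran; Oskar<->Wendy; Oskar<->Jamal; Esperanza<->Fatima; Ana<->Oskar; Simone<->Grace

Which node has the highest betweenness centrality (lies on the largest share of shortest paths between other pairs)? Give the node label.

Esperanza

Unnormalized betweenness of each node: Ana:37/60, Esperanza:9/2, Fatima:5/3, Goran:3/4, Grace:43/12, Jamal:5/2, Oskar:77/60, Simone:19/20, Wendy:17/10, Ximena:29/20.
Esperanza has the largest value, 9/2, making it the main broker — the node through which the most shortest paths run.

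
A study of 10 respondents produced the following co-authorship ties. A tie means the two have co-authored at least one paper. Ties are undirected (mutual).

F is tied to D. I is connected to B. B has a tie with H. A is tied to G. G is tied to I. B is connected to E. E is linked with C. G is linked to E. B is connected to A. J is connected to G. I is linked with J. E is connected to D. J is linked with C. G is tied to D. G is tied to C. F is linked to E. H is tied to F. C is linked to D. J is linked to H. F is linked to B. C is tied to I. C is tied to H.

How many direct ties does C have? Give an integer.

6

C is directly tied to D, E, G, H, I, and J. That is 6 neighbors, so the degree of C is 6.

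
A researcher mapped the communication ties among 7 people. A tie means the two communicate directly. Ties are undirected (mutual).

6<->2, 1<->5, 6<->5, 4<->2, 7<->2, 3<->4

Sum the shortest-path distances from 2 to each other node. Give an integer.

10

Distances from 2: 1:3, 3:2, 4:1, 5:2, 6:1, 7:1.
Sum = 3 + 2 + 1 + 2 + 1 + 1 = 10.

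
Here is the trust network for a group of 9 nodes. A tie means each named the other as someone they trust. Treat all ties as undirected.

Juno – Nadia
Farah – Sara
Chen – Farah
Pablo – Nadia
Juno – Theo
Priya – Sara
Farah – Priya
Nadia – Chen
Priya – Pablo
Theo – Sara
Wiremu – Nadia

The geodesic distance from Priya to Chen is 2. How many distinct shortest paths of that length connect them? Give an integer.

1

The shortest distance is 2, and the only length-2 path is Priya–Farah–Chen. So there is exactly 1 shortest path.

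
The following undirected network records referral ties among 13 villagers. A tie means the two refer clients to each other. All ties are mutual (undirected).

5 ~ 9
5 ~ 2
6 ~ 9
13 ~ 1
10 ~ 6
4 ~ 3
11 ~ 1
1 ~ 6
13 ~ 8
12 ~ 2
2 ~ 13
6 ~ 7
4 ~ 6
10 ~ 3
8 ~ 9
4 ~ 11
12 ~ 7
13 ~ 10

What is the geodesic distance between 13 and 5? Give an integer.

2

One shortest route is 13 – 2 – 5, which uses 2 edges, and 13 and 5 are not directly tied, so nothing shorter exists. So d(13,5) = 2.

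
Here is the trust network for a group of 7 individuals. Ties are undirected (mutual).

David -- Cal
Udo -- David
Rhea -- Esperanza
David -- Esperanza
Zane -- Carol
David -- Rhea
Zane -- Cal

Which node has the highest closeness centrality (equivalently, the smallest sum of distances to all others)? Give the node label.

Farness (sum of distances to all others) for each node — Cal:10, Carol:18, David:9, Esperanza:13, Rhea:13, Udo:14, Zane:13.
The smallest farness is 9, for David, so David has the highest closeness.

David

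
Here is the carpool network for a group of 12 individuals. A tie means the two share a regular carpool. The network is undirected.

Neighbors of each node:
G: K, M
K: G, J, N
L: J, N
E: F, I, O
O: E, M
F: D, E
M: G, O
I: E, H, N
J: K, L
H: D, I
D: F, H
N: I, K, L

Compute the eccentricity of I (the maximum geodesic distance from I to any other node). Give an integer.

Distances from I: D:2, E:1, F:2, G:3, H:1, J:3, K:2, L:2, M:3, N:1, O:2.
The largest is 3 (to M, J, and G), so the eccentricity of I is 3.

3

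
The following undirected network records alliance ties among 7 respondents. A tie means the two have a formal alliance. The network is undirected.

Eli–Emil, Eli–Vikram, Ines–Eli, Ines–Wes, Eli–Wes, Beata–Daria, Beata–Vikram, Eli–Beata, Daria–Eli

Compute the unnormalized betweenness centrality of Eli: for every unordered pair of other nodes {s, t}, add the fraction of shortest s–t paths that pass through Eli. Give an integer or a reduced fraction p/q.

Pairs whose geodesics pass through Eli — Wes–Vikram: 1; Wes–Daria: 1; Wes–Beata: 1; Wes–Emil: 1; Vikram–Daria: 1/2; Vikram–Ines: 1; Vikram–Emil: 1; Daria–Ines: 1; Daria–Emil: 1; Beata–Ines: 1; Beata–Emil: 1; Ines–Emil: 1.
All other pairs contribute 0.
Summing the contributions gives betweenness(Eli) = 23/2.

23/2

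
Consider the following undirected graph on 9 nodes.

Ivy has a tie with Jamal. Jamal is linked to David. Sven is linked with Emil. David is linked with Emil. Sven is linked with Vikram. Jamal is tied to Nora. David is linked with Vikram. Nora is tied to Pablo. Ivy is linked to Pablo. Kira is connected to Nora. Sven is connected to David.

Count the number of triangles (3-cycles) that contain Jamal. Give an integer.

0

Jamal's neighbors are David, Ivy, and Nora, but none of them are tied to each other, so no triangle contains Jamal.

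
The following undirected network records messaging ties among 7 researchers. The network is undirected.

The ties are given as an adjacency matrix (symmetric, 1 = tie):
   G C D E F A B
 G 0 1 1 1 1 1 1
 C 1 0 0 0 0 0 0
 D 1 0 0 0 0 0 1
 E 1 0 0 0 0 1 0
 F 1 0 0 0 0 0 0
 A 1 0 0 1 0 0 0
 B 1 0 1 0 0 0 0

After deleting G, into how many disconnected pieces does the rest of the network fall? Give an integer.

Without G, the remaining ties split the others into: {C}; {B, D}; {A, E}; {F}.
That's 4 separate components.

4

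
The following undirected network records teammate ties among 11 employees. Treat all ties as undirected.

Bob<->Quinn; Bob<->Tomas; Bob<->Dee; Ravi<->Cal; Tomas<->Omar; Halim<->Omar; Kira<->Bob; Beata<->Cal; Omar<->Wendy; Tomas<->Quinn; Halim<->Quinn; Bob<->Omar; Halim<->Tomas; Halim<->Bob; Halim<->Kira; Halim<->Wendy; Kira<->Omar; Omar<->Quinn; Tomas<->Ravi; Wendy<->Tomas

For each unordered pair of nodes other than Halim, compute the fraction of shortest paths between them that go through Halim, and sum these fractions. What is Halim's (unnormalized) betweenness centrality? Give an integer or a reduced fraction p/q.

Pairs whose geodesics pass through Halim — Tomas–Kira: 1/3; Bob–Wendy: 1/3; Quinn–Kira: 1/3; Quinn–Wendy: 1/3; Dee–Wendy: 1/3; Kira–Wendy: 1/2; Kira–Ravi: 1/3; Kira–Beata: 1/3; Kira–Cal: 1/3.
All other pairs contribute 0.
Summing the contributions gives betweenness(Halim) = 19/6.

19/6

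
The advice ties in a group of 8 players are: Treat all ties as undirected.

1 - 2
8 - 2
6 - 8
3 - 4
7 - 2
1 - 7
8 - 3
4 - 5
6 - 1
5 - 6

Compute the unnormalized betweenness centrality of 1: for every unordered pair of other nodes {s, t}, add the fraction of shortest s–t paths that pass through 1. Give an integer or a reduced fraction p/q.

7/2

Pairs whose geodesics pass through 1 — 2–6: 1/2; 2–5: 1/2; 7–6: 1; 7–5: 1; 7–4: 1/2.
All other pairs contribute 0.
Summing the contributions gives betweenness(1) = 7/2.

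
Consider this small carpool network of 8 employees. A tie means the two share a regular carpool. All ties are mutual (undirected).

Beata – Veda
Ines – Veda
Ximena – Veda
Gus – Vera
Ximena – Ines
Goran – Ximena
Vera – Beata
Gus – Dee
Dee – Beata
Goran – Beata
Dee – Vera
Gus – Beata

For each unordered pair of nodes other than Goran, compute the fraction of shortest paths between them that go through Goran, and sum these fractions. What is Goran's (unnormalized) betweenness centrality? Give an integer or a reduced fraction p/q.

Pairs whose geodesics pass through Goran — Ximena–Gus: 1/2; Ximena–Beata: 1/2; Ximena–Vera: 1/2; Ximena–Dee: 1/2.
All other pairs contribute 0.
Summing the contributions gives betweenness(Goran) = 2.

2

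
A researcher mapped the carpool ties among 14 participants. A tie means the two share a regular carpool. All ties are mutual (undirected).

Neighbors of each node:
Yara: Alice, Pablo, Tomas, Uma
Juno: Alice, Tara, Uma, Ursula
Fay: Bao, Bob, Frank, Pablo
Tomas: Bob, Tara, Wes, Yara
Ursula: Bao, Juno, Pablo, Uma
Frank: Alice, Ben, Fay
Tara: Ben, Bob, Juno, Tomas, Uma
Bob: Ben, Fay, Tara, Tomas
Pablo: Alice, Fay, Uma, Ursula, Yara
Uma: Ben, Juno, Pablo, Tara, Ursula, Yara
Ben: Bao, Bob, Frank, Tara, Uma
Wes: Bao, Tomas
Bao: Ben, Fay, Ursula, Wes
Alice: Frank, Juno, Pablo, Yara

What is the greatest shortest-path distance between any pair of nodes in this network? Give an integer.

Eccentricity of each node (its greatest distance to any other): Alice:3, Bao:3, Ben:2, Bob:3, Fay:3, Frank:3, Juno:3, Pablo:3, Tara:2, Tomas:3, Uma:3, Ursula:3, Wes:3, Yara:3.
The maximum eccentricity is 3, realized for instance by the pair Ursula–Tomas via Ursula – Uma – Yara – Tomas. So the diameter is 3.

3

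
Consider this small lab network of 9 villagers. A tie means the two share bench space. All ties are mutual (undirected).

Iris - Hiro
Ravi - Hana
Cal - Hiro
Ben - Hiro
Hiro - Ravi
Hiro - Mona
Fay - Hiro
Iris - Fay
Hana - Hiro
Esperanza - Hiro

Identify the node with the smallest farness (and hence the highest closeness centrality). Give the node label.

Farness (sum of distances to all others) for each node — Ben:15, Cal:15, Esperanza:15, Fay:14, Hana:14, Hiro:8, Iris:14, Mona:15, Ravi:14.
The smallest farness is 8, for Hiro, so Hiro has the highest closeness.

Hiro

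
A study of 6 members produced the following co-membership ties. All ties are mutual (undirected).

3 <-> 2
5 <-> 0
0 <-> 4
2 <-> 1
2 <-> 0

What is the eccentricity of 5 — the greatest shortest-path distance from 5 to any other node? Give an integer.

Distances from 5: 0:1, 1:3, 2:2, 3:3, 4:2.
The largest is 3 (to 3 and 1), so the eccentricity of 5 is 3.

3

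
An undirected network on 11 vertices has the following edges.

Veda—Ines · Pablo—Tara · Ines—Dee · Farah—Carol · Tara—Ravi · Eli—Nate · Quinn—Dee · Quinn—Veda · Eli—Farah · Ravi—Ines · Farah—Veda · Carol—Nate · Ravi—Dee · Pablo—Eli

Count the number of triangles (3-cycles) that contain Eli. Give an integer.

Eli's neighbors are Farah, Nate, and Pablo, but none of them are tied to each other, so no triangle contains Eli.

0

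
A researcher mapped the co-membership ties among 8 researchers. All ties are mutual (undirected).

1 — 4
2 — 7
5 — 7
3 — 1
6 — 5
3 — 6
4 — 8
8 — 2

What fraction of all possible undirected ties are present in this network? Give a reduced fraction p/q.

There are 8 edges and 8 nodes, so the maximum possible is C(8,2) = 28.
Density = 8/28 = 2/7.

2/7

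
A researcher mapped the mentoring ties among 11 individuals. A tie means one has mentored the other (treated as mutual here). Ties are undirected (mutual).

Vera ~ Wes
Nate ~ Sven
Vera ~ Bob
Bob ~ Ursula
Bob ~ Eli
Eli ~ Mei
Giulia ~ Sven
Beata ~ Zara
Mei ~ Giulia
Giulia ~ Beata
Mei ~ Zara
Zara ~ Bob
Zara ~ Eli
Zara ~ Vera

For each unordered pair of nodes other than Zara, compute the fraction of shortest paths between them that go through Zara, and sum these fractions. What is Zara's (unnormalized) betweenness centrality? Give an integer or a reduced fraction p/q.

39/2

Pairs whose geodesics pass through Zara — Vera–Sven: 2/2; Vera–Mei: 1; Vera–Beata: 1; Vera–Giulia: 2/2; Vera–Eli: 1/2; Vera–Nate: 2/2; Sven–Wes: 2/2; Sven–Ursula: 2/3; Sven–Bob: 2/3; Mei–Beata: 1/2; Mei–Wes: 1; Mei–Ursula: 1/2; Mei–Bob: 1/2; Beata–Wes: 1 … (+10 more pairs).
All other pairs contribute 0.
Summing the contributions gives betweenness(Zara) = 39/2.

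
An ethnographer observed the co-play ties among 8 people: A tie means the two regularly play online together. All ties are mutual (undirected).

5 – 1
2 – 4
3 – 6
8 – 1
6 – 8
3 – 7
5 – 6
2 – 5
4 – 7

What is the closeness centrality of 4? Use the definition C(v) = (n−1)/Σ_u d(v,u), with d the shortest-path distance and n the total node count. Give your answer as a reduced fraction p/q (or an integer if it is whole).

7/16

Distances from 4: 1:3, 2:1, 3:2, 5:2, 6:3, 7:1, 8:4. Sum = 16.
n = 8, so closeness = 7/16.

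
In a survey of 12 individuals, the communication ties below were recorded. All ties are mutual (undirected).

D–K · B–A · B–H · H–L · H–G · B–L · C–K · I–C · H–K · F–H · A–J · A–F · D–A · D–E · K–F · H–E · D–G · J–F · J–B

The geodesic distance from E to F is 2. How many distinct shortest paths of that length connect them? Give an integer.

1

The shortest distance is 2, and the only length-2 path is E–H–F. So there is exactly 1 shortest path.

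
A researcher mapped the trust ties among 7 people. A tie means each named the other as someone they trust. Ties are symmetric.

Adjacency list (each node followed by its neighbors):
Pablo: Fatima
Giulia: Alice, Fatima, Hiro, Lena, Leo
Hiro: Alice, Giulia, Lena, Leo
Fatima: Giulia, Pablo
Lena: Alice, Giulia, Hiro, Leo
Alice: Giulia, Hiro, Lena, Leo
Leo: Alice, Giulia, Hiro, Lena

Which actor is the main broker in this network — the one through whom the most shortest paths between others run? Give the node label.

Giulia

Unnormalized betweenness of each node: Alice:0, Fatima:5, Giulia:8, Hiro:0, Lena:0, Leo:0, Pablo:0.
Giulia has the largest value, 8, making it the main broker — the node through which the most shortest paths run.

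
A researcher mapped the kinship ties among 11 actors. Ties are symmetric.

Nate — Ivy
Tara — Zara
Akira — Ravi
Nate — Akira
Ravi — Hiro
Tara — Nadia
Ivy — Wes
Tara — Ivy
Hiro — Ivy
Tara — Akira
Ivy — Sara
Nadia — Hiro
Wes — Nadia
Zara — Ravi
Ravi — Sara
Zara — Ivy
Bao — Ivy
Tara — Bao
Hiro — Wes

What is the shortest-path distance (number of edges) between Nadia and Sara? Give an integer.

3

One shortest route is Nadia – Wes – Ivy – Sara, which uses 3 edges, and at distance 2 from Nadia we only reach {Akira, Bao, Ivy, Ravi, Zara}, which does not include Sara. So d(Nadia,Sara) = 3.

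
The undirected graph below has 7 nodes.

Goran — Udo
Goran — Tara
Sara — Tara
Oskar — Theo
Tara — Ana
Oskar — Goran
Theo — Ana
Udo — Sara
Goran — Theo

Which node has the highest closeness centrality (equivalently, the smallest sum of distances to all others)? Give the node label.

Farness (sum of distances to all others) for each node — Ana:11, Goran:8, Oskar:11, Sara:12, Tara:9, Theo:10, Udo:11.
The smallest farness is 8, for Goran, so Goran has the highest closeness.

Goran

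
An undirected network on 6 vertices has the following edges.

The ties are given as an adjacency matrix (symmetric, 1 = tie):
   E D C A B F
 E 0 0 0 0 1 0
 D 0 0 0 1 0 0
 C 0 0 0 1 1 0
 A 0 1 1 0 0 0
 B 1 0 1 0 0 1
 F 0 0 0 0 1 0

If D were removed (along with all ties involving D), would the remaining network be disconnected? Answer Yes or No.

Even without D, every remaining node can still reach every other (the residual graph is connected), so D is not a cut vertex.

No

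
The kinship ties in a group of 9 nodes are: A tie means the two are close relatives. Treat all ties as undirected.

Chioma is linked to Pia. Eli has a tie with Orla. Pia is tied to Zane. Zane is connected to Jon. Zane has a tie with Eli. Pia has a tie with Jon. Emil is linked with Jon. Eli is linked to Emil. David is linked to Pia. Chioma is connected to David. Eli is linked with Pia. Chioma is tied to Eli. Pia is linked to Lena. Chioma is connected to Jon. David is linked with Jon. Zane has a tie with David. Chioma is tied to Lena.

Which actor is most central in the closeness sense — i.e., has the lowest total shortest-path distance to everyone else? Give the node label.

Farness (sum of distances to all others) for each node — Chioma:11, David:13, Eli:11, Emil:15, Jon:12, Lena:16, Orla:18, Pia:10, Zane:12.
The smallest farness is 10, for Pia, so Pia has the highest closeness.

Pia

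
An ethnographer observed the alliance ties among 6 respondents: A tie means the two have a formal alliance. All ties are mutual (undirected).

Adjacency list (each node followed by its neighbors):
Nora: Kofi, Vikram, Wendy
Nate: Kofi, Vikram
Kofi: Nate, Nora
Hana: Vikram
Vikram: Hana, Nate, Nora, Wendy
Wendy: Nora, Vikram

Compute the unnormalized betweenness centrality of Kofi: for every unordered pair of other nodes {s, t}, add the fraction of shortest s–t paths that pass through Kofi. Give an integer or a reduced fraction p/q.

Pairs whose geodesics pass through Kofi — Nora–Nate: 1/2.
All other pairs contribute 0.
Summing the contributions gives betweenness(Kofi) = 1/2.

1/2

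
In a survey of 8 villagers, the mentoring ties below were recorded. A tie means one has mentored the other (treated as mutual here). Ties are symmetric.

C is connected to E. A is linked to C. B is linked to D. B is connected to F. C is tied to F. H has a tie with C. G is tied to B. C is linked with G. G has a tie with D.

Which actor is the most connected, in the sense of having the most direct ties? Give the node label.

Degrees — A:1, B:3, C:5, D:2, E:1, F:2, G:3, H:1.
The maximum is 5, attained only by C.

C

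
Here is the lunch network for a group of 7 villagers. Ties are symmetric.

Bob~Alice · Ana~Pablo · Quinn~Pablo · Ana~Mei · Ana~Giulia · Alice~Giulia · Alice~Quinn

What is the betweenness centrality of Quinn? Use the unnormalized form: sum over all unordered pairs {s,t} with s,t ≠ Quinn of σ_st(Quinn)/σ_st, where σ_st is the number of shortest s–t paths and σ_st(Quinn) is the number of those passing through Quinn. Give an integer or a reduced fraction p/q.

2

Pairs whose geodesics pass through Quinn — Alice–Pablo: 1; Pablo–Bob: 1.
All other pairs contribute 0.
Summing the contributions gives betweenness(Quinn) = 2.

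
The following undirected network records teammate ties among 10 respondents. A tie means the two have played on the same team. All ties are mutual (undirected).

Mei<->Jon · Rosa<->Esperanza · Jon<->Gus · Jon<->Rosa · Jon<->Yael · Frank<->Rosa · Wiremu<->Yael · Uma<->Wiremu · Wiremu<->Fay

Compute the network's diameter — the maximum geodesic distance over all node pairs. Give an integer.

Eccentricity of each node (its greatest distance to any other): Esperanza:5, Fay:5, Frank:5, Gus:4, Jon:3, Mei:4, Rosa:4, Uma:5, Wiremu:4, Yael:3.
The maximum eccentricity is 5, realized for instance by the pair Uma–Esperanza via Uma – Wiremu – Yael – Jon – Rosa – Esperanza. So the diameter is 5.

5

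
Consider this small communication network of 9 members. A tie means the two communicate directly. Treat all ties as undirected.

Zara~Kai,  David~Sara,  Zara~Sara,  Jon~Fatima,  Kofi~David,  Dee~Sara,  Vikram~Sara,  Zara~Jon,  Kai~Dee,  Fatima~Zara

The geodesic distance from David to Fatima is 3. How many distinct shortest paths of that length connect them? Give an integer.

1

The shortest distance is 3, and the only length-3 path is David–Sara–Zara–Fatima. So there is exactly 1 shortest path.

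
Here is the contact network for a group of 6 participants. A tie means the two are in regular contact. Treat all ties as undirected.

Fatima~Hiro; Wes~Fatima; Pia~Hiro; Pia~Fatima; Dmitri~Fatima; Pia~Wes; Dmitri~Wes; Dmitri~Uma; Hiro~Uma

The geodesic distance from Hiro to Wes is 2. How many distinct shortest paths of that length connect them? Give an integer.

The shortest distance is 2. The length-2 paths are: Hiro–Pia–Wes; Hiro–Fatima–Wes.
That gives 2 distinct shortest paths.

2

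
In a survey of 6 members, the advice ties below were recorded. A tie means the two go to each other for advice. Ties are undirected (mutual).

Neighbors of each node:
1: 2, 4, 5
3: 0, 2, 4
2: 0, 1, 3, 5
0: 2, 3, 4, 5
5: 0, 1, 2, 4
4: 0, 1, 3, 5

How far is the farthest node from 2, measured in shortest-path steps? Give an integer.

Distances from 2: 0:1, 1:1, 3:1, 4:2, 5:1.
The largest is 2 (to 4), so the eccentricity of 2 is 2.

2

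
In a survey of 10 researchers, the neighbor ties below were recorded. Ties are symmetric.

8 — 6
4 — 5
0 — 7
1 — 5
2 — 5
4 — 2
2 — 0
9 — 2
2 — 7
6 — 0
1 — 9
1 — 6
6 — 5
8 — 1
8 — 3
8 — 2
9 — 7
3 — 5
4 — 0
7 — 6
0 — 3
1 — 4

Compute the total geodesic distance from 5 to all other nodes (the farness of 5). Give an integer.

Distances from 5: 0:2, 1:1, 2:1, 3:1, 4:1, 6:1, 7:2, 8:2, 9:2.
Sum = 2 + 1 + 1 + 1 + 1 + 1 + 2 + 2 + 2 = 13.

13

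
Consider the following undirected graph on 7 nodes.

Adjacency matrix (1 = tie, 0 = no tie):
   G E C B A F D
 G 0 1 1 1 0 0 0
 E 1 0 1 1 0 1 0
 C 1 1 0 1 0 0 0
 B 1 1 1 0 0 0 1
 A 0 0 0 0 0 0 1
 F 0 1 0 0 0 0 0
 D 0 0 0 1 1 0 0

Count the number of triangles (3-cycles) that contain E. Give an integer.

3

E's neighbors: B, C, F, and G.
Neighbor pairs that are themselves tied: E–B–C; E–B–G; E–C–G. Each forms one triangle with E, for 3 in total.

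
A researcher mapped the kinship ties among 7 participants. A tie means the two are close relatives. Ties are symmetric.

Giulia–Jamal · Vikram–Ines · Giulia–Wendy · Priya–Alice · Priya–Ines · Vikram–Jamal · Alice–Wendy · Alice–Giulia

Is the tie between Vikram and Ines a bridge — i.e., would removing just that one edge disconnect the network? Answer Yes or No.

No

Even without that edge, Vikram still reaches Ines via Vikram – Jamal – Giulia – Alice – Priya – Ines, so the network stays connected. Not a bridge.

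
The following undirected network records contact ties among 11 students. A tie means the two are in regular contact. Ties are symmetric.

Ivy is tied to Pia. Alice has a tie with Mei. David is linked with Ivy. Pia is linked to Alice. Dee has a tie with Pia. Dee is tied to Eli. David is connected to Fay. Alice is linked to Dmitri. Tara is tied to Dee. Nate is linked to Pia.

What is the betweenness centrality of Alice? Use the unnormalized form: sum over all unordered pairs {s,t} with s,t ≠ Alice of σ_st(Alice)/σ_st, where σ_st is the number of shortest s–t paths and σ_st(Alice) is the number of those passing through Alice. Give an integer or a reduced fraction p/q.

17

Pairs whose geodesics pass through Alice — Mei–David: 1; Mei–Dmitri: 1; Mei–Dee: 1; Mei–Tara: 1; Mei–Eli: 1; Mei–Pia: 1; Mei–Fay: 1; Mei–Ivy: 1; Mei–Nate: 1; David–Dmitri: 1; Dmitri–Dee: 1; Dmitri–Tara: 1; Dmitri–Eli: 1; Dmitri–Pia: 1 … (+3 more pairs).
All other pairs contribute 0.
Summing the contributions gives betweenness(Alice) = 17.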